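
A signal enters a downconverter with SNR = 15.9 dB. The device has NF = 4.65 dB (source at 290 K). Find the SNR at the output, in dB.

11.25 dB

By definition F = SNR_in/SNR_out, so in dB: SNR_out = SNR_in − NF
SNR_out = 15.9 − 4.65 = 11.25 dB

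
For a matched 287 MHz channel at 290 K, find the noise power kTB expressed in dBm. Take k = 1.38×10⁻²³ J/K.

−89.4 dBm

P_n = kTB = 1.38×10⁻²³ × 290 × 2.87×10⁸ = 1.15×10⁻¹² W
In dBm: 10 log₁₀(1.15×10⁻¹² / 10⁻³) = −89.4 dBm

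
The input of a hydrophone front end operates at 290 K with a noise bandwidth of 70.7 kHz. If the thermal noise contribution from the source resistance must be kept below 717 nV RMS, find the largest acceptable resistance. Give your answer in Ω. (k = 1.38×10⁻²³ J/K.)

454 Ω

Johnson–Nyquist: V_n = √(4kTRB) ⇒ R = V_n² / (4kTB)
4kTB = 4 × 1.38×10⁻²³ × 290 × 7.07×10⁴ = 1.13×10⁻¹⁵
R = (7.17×10⁻⁷)² / 1.13×10⁻¹⁵ = 4.54×10² Ω = 454 Ω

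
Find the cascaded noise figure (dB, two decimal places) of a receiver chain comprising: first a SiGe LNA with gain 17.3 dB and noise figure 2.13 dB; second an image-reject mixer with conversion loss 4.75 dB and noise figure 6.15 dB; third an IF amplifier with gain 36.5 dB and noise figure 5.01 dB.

2.58 dB

Convert to linear (a loss of L dB is a gain of −L dB): F_i = 10^(NF_i/10), G_i = 10^(G_i,dB/10)
  Stage 1: F_1 = 10^(2.13/10) = 1.633, G_1 = 10^(17.3/10) = 53.70
  Stage 2: F_2 = 10^(6.15/10) = 4.121, G_2 = 10^(−4.75/10) = 0.3350
  Stage 3: F_3 = 10^(5.01/10) = 3.170, G_3 = 10^(36.5/10) = 4467
Friis cascade:
  F = 1.633 + (4.121 − 1)/53.70 + (3.170 − 1)/17.99 = 1.812
NF = 10 log₁₀(1.812) = 2.58 dB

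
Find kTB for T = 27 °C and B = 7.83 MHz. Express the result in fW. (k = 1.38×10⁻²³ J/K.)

T = 27 °C + 273.15 = 300.15 K
P_n = kTB = 1.38×10⁻²³ × 300.15 × 7.83×10⁶ = 3.24×10⁻¹⁴ W = 32.4 fW

32.4 fW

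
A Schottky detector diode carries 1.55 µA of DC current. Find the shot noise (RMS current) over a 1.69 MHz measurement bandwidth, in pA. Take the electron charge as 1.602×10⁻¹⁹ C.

I_n = √(2qI·B)
2qI·B = 2 × 1.602×10⁻¹⁹ × 1.55×10⁻⁶ × 1.69×10⁶ = 8.39×10⁻¹⁹ A²
I_n = √(8.39×10⁻¹⁹) = 9.16×10⁻¹⁰ A = 916 pA

916 pA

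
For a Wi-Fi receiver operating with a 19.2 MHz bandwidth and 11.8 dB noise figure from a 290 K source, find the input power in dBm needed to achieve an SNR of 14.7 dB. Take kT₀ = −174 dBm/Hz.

Sensitivity = −174 + 10 log₁₀(B) + NF + SNR_min
= −174 + 72.83 + 11.8 + 14.7
= −74.67 dBm → −74.7 dBm

−74.7 dBm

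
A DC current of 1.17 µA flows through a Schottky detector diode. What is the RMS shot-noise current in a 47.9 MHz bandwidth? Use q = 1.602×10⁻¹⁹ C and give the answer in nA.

4.24 nA

I_n = √(2qI·B)
2qI·B = 2 × 1.602×10⁻¹⁹ × 1.17×10⁻⁶ × 4.79×10⁷ = 1.80×10⁻¹⁷ A²
I_n = √(1.80×10⁻¹⁷) = 4.24×10⁻⁹ A = 4.24 nA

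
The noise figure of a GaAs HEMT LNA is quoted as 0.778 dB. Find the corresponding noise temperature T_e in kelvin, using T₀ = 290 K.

56.9 K

F = 10^(0.778/10) = 1.19619
T_e = (F − 1)·T₀ = (1.19619 − 1) × 290 = 56.9 K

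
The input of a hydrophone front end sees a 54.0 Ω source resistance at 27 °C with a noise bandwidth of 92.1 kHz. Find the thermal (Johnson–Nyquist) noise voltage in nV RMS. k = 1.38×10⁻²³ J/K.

287 nV

T = 27 °C + 273.15 = 300.15 K
V_n = √(4kTRB)
4kTRB = 4 × 1.38×10⁻²³ × 300.15 × 5.40×10¹ × 9.21×10⁴ = 8.24×10⁻¹⁴ V²
V_n = √(8.24×10⁻¹⁴) = 2.87×10⁻⁷ V = 287 nV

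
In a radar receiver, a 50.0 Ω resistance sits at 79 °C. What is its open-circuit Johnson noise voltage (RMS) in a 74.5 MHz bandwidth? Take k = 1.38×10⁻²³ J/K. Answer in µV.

T = 79 °C + 273.15 = 352.15 K
V_n = √(4kTRB)
4kTRB = 4 × 1.38×10⁻²³ × 352.15 × 5.00×10¹ × 7.45×10⁷ = 7.24×10⁻¹¹ V²
V_n = √(7.24×10⁻¹¹) = 8.51×10⁻⁶ V = 8.51 µV

8.51 µV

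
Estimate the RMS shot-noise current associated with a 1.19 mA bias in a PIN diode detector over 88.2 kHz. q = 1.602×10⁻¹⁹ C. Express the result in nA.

5.80 nA

I_n = √(2qI·B)
2qI·B = 2 × 1.602×10⁻¹⁹ × 1.19×10⁻³ × 8.82×10⁴ = 3.36×10⁻¹⁷ A²
I_n = √(3.36×10⁻¹⁷) = 5.80×10⁻⁹ A = 5.80 nA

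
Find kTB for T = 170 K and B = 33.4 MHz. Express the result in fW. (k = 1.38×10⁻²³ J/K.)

P_n = kTB = 1.38×10⁻²³ × 170 × 3.34×10⁷ = 7.84×10⁻¹⁴ W = 78.4 fW

78.4 fW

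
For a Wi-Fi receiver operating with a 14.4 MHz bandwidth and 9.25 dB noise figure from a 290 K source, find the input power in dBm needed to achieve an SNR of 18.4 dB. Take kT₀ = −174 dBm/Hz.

Sensitivity = −174 + 10 log₁₀(B) + NF + SNR_min
= −174 + 71.58 + 9.25 + 18.4
= −74.77 dBm → −74.8 dBm

−74.8 dBm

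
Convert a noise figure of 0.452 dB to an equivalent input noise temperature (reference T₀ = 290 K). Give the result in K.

31.8 K

F = 10^(0.452/10) = 1.10969
T_e = (F − 1)·T₀ = (1.10969 − 1) × 290 = 31.8 K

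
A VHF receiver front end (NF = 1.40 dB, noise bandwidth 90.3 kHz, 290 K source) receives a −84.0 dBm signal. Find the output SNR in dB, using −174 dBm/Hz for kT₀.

Noise floor: N = −174 + 10 log₁₀(B) + NF
10 log₁₀(9.03×10⁴) = 49.56 dB
N = −174 + 49.56 + 1.40 = −123.04 dBm
SNR = P_sig − N = −84.0 − (−123.04) = 39.04 dB → 39.0 dB

39.0 dB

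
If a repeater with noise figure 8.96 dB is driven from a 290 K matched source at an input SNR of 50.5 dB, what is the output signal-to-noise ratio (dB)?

41.54 dB

By definition F = SNR_in/SNR_out, so in dB: SNR_out = SNR_in − NF
SNR_out = 50.5 − 8.96 = 41.54 dB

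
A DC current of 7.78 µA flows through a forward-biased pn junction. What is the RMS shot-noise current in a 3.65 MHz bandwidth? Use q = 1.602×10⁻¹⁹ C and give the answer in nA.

3.02 nA

I_n = √(2qI·B)
2qI·B = 2 × 1.602×10⁻¹⁹ × 7.78×10⁻⁶ × 3.65×10⁶ = 9.10×10⁻¹⁸ A²
I_n = √(9.10×10⁻¹⁸) = 3.02×10⁻⁹ A = 3.02 nA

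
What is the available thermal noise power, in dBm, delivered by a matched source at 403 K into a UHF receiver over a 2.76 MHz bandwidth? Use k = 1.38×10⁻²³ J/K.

P_n = kTB = 1.38×10⁻²³ × 403 × 2.76×10⁶ = 1.53×10⁻¹⁴ W
In dBm: 10 log₁₀(1.53×10⁻¹⁴ / 10⁻³) = −108.1 dBm

−108.1 dBm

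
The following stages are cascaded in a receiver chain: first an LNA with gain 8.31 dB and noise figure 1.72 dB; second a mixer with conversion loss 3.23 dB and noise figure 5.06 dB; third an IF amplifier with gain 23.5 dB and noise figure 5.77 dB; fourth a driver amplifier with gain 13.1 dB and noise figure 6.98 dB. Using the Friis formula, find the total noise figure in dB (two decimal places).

Convert to linear (a loss of L dB is a gain of −L dB): F_i = 10^(NF_i/10), G_i = 10^(G_i,dB/10)
  Stage 1: F_1 = 10^(1.72/10) = 1.486, G_1 = 10^(8.31/10) = 6.776
  Stage 2: F_2 = 10^(5.06/10) = 3.206, G_2 = 10^(−3.23/10) = 0.4753
  Stage 3: F_3 = 10^(5.77/10) = 3.776, G_3 = 10^(23.5/10) = 223.9
  Stage 4: F_4 = 10^(6.98/10) = 4.989, G_4 = 10^(13.1/10) = 20.42
Friis cascade:
  F = 1.486 + (3.206 − 1)/6.776 + (3.776 − 1)/3.221 + (4.989 − 1)/721.1 = 2.679
NF = 10 log₁₀(2.679) = 4.28 dB

4.28 dB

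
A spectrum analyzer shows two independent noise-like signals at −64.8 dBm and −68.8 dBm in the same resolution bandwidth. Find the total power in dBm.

Convert to linear, add, convert back:
P₁ = 3.31×10⁻¹⁰ W, P₂ = 1.32×10⁻¹⁰ W
P_tot = 4.63×10⁻¹⁰ W → 10 log₁₀(P_tot / 10⁻³) = −63.3 dBm

−63.3 dBm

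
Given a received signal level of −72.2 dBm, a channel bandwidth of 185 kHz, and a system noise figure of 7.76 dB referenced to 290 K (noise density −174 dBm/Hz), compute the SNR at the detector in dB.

41.4 dB

Noise floor: N = −174 + 10 log₁₀(B) + NF
10 log₁₀(1.85×10⁵) = 52.67 dB
N = −174 + 52.67 + 7.76 = −113.57 dBm
SNR = P_sig − N = −72.2 − (−113.57) = 41.37 dB → 41.4 dB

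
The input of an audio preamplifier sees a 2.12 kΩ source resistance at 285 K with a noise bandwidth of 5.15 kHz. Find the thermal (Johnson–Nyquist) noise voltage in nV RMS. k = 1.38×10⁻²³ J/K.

414 nV

V_n = √(4kTRB)
4kTRB = 4 × 1.38×10⁻²³ × 285 × 2.12×10³ × 5.15×10³ = 1.72×10⁻¹³ V²
V_n = √(1.72×10⁻¹³) = 4.14×10⁻⁷ V = 414 nV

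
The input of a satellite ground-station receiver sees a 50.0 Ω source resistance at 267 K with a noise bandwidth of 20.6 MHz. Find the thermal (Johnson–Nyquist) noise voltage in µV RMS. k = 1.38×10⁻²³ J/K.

V_n = √(4kTRB)
4kTRB = 4 × 1.38×10⁻²³ × 267 × 5.00×10¹ × 2.06×10⁷ = 1.52×10⁻¹¹ V²
V_n = √(1.52×10⁻¹¹) = 3.90×10⁻⁶ V = 3.90 µV

3.90 µV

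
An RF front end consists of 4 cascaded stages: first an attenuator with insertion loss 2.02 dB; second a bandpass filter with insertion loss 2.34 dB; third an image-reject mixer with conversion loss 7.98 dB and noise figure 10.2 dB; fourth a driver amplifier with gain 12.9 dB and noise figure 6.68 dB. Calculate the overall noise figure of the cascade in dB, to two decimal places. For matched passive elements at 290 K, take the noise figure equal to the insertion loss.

Convert to linear (a loss of L dB is a gain of −L dB): F_i = 10^(NF_i/10), G_i = 10^(G_i,dB/10)
  Stage 1: F_1 = 10^(2.02/10) = 1.592, G_1 = 10^(−2.02/10) = 0.6281
  Stage 2: F_2 = 10^(2.34/10) = 1.714, G_2 = 10^(−2.34/10) = 0.5834
  Stage 3: F_3 = 10^(10.2/10) = 10.47, G_3 = 10^(−7.98/10) = 0.1592
  Stage 4: F_4 = 10^(6.68/10) = 4.656, G_4 = 10^(12.9/10) = 19.50
Friis cascade:
  F = 1.592 + (1.714 − 1)/0.6281 + (10.47 − 1)/0.3664 + (4.656 − 1)/0.05834 = 91.24
NF = 10 log₁₀(91.24) = 19.60 dB

19.60 dB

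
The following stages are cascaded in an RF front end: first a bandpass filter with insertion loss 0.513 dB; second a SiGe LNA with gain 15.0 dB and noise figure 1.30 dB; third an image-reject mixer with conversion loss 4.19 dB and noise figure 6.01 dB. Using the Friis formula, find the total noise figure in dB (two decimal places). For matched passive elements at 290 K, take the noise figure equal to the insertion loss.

2.11 dB

Convert to linear (a loss of L dB is a gain of −L dB): F_i = 10^(NF_i/10), G_i = 10^(G_i,dB/10)
  Stage 1: F_1 = 10^(0.513/10) = 1.125, G_1 = 10^(−0.513/10) = 0.8886
  Stage 2: F_2 = 10^(1.30/10) = 1.349, G_2 = 10^(15.0/10) = 31.62
  Stage 3: F_3 = 10^(6.01/10) = 3.990, G_3 = 10^(−4.19/10) = 0.3811
Friis cascade:
  F = 1.125 + (1.349 − 1)/0.8886 + (3.990 − 1)/28.10 = 1.625
NF = 10 log₁₀(1.625) = 2.11 dB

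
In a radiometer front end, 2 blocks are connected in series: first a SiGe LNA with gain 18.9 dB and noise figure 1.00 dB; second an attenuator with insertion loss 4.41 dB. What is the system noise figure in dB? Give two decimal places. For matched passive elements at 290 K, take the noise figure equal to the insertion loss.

1.08 dB

Convert to linear (a loss of L dB is a gain of −L dB): F_i = 10^(NF_i/10), G_i = 10^(G_i,dB/10)
  Stage 1: F_1 = 10^(1.00/10) = 1.259, G_1 = 10^(18.9/10) = 77.62
  Stage 2: F_2 = 10^(4.41/10) = 2.761, G_2 = 10^(−4.41/10) = 0.3622
Friis cascade:
  F = 1.259 + (2.761 − 1)/77.62 = 1.282
NF = 10 log₁₀(1.282) = 1.08 dB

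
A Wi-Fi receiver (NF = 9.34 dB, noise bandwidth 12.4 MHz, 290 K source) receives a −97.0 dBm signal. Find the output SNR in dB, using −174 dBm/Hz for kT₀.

Noise floor: N = −174 + 10 log₁₀(B) + NF
10 log₁₀(1.24×10⁷) = 70.93 dB
N = −174 + 70.93 + 9.34 = −93.73 dBm
SNR = P_sig − N = −97.0 − (−93.73) = −3.27 dB → −3.3 dB

−3.3 dB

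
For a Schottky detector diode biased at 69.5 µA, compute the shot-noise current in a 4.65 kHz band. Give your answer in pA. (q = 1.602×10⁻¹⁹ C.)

I_n = √(2qI·B)
2qI·B = 2 × 1.602×10⁻¹⁹ × 6.95×10⁻⁵ × 4.65×10³ = 1.04×10⁻¹⁹ A²
I_n = √(1.04×10⁻¹⁹) = 3.22×10⁻¹⁰ A = 322 pA

322 pA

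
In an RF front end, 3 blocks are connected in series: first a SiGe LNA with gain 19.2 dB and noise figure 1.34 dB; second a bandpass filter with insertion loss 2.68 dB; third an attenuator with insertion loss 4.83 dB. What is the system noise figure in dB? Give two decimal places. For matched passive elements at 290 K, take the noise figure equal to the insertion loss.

1.51 dB

Convert to linear (a loss of L dB is a gain of −L dB): F_i = 10^(NF_i/10), G_i = 10^(G_i,dB/10)
  Stage 1: F_1 = 10^(1.34/10) = 1.361, G_1 = 10^(19.2/10) = 83.18
  Stage 2: F_2 = 10^(2.68/10) = 1.854, G_2 = 10^(−2.68/10) = 0.5395
  Stage 3: F_3 = 10^(4.83/10) = 3.041, G_3 = 10^(−4.83/10) = 0.3289
Friis cascade:
  F = 1.361 + (1.854 − 1)/83.18 + (3.041 − 1)/44.87 = 1.417
NF = 10 log₁₀(1.417) = 1.51 dB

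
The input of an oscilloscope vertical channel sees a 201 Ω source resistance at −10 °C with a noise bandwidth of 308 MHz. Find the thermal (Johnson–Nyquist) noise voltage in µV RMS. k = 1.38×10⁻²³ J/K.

T = −10 °C + 273.15 = 263.15 K
V_n = √(4kTRB)
4kTRB = 4 × 1.38×10⁻²³ × 263.15 × 2.01×10² × 3.08×10⁸ = 8.99×10⁻¹⁰ V²
V_n = √(8.99×10⁻¹⁰) = 3.00×10⁻⁵ V = 30.0 µV

30.0 µV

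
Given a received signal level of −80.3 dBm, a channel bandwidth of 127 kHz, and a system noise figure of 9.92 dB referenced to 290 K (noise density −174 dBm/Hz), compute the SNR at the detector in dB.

32.7 dB

Noise floor: N = −174 + 10 log₁₀(B) + NF
10 log₁₀(1.27×10⁵) = 51.04 dB
N = −174 + 51.04 + 9.92 = −113.04 dBm
SNR = P_sig − N = −80.3 − (−113.04) = 32.74 dB → 32.7 dB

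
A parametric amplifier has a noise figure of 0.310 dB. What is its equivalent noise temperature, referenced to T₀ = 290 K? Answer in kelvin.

21.5 K

F = 10^(0.310/10) = 1.07399
T_e = (F − 1)·T₀ = (1.07399 − 1) × 290 = 21.5 K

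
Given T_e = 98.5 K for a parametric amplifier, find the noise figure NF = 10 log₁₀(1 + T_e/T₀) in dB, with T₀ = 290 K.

F = 1 + T_e/T₀ = 1 + 98.5/290 = 1.33966
NF = 10 log₁₀(1.33966) = 1.27 dB

1.27 dB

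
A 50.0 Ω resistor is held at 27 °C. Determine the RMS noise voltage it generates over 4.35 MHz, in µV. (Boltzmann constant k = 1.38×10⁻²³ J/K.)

1.90 µV

T = 27 °C + 273.15 = 300.15 K
V_n = √(4kTRB)
4kTRB = 4 × 1.38×10⁻²³ × 300.15 × 5.00×10¹ × 4.35×10⁶ = 3.60×10⁻¹² V²
V_n = √(3.60×10⁻¹²) = 1.90×10⁻⁶ V = 1.90 µV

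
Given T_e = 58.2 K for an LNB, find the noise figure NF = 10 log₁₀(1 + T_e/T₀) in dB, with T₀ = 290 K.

0.794 dB

F = 1 + T_e/T₀ = 1 + 58.2/290 = 1.20069
NF = 10 log₁₀(1.20069) = 0.794 dB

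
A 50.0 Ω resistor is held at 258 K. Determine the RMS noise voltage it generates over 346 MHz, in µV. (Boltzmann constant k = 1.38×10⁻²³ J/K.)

V_n = √(4kTRB)
4kTRB = 4 × 1.38×10⁻²³ × 258 × 5.00×10¹ × 3.46×10⁸ = 2.46×10⁻¹⁰ V²
V_n = √(2.46×10⁻¹⁰) = 1.57×10⁻⁵ V = 15.7 µV

15.7 µV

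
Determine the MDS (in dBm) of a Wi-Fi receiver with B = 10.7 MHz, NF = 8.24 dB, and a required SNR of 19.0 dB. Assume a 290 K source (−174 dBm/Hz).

Sensitivity = −174 + 10 log₁₀(B) + NF + SNR_min
= −174 + 70.29 + 8.24 + 19.0
= −76.47 dBm → −76.5 dBm

−76.5 dBm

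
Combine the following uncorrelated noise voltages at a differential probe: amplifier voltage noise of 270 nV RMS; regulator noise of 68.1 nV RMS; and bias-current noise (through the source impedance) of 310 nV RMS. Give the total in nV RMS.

Uncorrelated sources add in power (mean-square): V_tot = √(ΣV_i²)
V_tot = √[(2.70×10⁻⁷)² + (6.81×10⁻⁸)² + (3.10×10⁻⁷)²] = 4.17×10⁻⁷ V = 417 nV

417 nV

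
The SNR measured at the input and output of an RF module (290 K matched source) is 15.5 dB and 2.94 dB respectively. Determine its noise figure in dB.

12.56 dB

NF (dB) = SNR_in(dB) − SNR_out(dB) when the source is at T₀
NF = 15.5 − 2.94 = 12.56 dB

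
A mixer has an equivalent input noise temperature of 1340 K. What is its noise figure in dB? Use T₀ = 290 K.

7.50 dB

F = 1 + T_e/T₀ = 1 + 1340/290 = 5.62069
NF = 10 log₁₀(5.62069) = 7.50 dB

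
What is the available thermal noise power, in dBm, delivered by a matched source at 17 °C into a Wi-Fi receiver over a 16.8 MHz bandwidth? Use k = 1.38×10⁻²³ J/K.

T = 17 °C + 273.15 = 290.15 K
P_n = kTB = 1.38×10⁻²³ × 290.15 × 1.68×10⁷ = 6.73×10⁻¹⁴ W
In dBm: 10 log₁₀(6.73×10⁻¹⁴ / 10⁻³) = −101.7 dBm

−101.7 dBm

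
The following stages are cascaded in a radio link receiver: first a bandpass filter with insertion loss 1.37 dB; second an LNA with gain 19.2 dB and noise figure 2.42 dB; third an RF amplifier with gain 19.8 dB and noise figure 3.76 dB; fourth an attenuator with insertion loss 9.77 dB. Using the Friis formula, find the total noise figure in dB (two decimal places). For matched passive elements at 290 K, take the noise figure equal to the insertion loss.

3.83 dB

Convert to linear (a loss of L dB is a gain of −L dB): F_i = 10^(NF_i/10), G_i = 10^(G_i,dB/10)
  Stage 1: F_1 = 10^(1.37/10) = 1.371, G_1 = 10^(−1.37/10) = 0.7295
  Stage 2: F_2 = 10^(2.42/10) = 1.746, G_2 = 10^(19.2/10) = 83.18
  Stage 3: F_3 = 10^(3.76/10) = 2.377, G_3 = 10^(19.8/10) = 95.50
  Stage 4: F_4 = 10^(9.77/10) = 9.484, G_4 = 10^(−9.77/10) = 0.1054
Friis cascade:
  F = 1.371 + (1.746 − 1)/0.7295 + (2.377 − 1)/60.67 + (9.484 − 1)/5794 = 2.417
NF = 10 log₁₀(2.417) = 3.83 dB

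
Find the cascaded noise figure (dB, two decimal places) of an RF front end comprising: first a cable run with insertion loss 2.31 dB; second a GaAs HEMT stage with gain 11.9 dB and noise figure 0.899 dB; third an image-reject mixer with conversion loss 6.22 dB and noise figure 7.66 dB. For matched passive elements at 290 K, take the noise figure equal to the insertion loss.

Convert to linear (a loss of L dB is a gain of −L dB): F_i = 10^(NF_i/10), G_i = 10^(G_i,dB/10)
  Stage 1: F_1 = 10^(2.31/10) = 1.702, G_1 = 10^(−2.31/10) = 0.5875
  Stage 2: F_2 = 10^(0.899/10) = 1.230, G_2 = 10^(11.9/10) = 15.49
  Stage 3: F_3 = 10^(7.66/10) = 5.834, G_3 = 10^(−6.22/10) = 0.2388
Friis cascade:
  F = 1.702 + (1.230 − 1)/0.5875 + (5.834 − 1)/9.099 = 2.625
NF = 10 log₁₀(2.625) = 4.19 dB

4.19 dB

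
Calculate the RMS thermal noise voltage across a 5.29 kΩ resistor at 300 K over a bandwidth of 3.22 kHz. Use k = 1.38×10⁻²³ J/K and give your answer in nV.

V_n = √(4kTRB)
4kTRB = 4 × 1.38×10⁻²³ × 300 × 5.29×10³ × 3.22×10³ = 2.82×10⁻¹³ V²
V_n = √(2.82×10⁻¹³) = 5.31×10⁻⁷ V = 531 nV

531 nV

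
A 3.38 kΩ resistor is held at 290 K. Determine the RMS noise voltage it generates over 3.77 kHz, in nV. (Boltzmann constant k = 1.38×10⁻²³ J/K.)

452 nV

V_n = √(4kTRB)
4kTRB = 4 × 1.38×10⁻²³ × 290 × 3.38×10³ × 3.77×10³ = 2.04×10⁻¹³ V²
V_n = √(2.04×10⁻¹³) = 4.52×10⁻⁷ V = 452 nV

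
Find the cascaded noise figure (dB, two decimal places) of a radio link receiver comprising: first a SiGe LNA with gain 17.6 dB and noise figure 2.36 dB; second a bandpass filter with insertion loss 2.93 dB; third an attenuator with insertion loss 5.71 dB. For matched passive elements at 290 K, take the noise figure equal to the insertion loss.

2.63 dB

Convert to linear (a loss of L dB is a gain of −L dB): F_i = 10^(NF_i/10), G_i = 10^(G_i,dB/10)
  Stage 1: F_1 = 10^(2.36/10) = 1.722, G_1 = 10^(17.6/10) = 57.54
  Stage 2: F_2 = 10^(2.93/10) = 1.963, G_2 = 10^(−2.93/10) = 0.5093
  Stage 3: F_3 = 10^(5.71/10) = 3.724, G_3 = 10^(−5.71/10) = 0.2685
Friis cascade:
  F = 1.722 + (1.963 − 1)/57.54 + (3.724 − 1)/29.31 = 1.832
NF = 10 log₁₀(1.832) = 2.63 dB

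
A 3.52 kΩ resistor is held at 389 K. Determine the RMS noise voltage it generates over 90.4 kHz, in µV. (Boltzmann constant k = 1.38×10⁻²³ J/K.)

V_n = √(4kTRB)
4kTRB = 4 × 1.38×10⁻²³ × 389 × 3.52×10³ × 9.04×10⁴ = 6.83×10⁻¹² V²
V_n = √(6.83×10⁻¹²) = 2.61×10⁻⁶ V = 2.61 µV

2.61 µV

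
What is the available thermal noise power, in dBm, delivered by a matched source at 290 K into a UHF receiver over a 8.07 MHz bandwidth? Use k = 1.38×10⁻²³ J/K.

−104.9 dBm

P_n = kTB = 1.38×10⁻²³ × 290 × 8.07×10⁶ = 3.23×10⁻¹⁴ W
In dBm: 10 log₁₀(3.23×10⁻¹⁴ / 10⁻³) = −104.9 dBm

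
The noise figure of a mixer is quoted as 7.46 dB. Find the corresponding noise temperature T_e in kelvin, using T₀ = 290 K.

1326 K

F = 10^(7.46/10) = 5.57186
T_e = (F − 1)·T₀ = (5.57186 − 1) × 290 = 1326 K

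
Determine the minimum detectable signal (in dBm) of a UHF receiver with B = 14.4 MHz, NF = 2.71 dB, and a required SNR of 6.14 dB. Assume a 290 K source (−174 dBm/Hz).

−93.6 dBm

Sensitivity = −174 + 10 log₁₀(B) + NF + SNR_min
= −174 + 71.58 + 2.71 + 6.14
= −93.57 dBm → −93.6 dBm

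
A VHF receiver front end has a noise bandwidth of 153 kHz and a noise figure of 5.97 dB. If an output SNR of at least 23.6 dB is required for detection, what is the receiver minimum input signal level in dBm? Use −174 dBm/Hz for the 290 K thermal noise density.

Sensitivity = −174 + 10 log₁₀(B) + NF + SNR_min
= −174 + 51.85 + 5.97 + 23.6
= −92.58 dBm → −92.6 dBm

−92.6 dBm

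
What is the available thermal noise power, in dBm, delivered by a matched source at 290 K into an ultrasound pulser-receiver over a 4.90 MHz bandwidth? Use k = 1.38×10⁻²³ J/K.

P_n = kTB = 1.38×10⁻²³ × 290 × 4.90×10⁶ = 1.96×10⁻¹⁴ W
In dBm: 10 log₁₀(1.96×10⁻¹⁴ / 10⁻³) = −107.1 dBm

−107.1 dBm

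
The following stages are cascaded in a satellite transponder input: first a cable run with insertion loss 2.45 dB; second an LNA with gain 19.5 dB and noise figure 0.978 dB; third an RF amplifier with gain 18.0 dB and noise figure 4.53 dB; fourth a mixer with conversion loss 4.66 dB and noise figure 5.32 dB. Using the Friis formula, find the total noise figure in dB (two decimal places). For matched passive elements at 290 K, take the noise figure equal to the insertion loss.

3.50 dB

Convert to linear (a loss of L dB is a gain of −L dB): F_i = 10^(NF_i/10), G_i = 10^(G_i,dB/10)
  Stage 1: F_1 = 10^(2.45/10) = 1.758, G_1 = 10^(−2.45/10) = 0.5689
  Stage 2: F_2 = 10^(0.978/10) = 1.253, G_2 = 10^(19.5/10) = 89.13
  Stage 3: F_3 = 10^(4.53/10) = 2.838, G_3 = 10^(18.0/10) = 63.10
  Stage 4: F_4 = 10^(5.32/10) = 3.404, G_4 = 10^(−4.66/10) = 0.3420
Friis cascade:
  F = 1.758 + (1.253 − 1)/0.5689 + (2.838 − 1)/50.70 + (3.404 − 1)/3199 = 2.239
NF = 10 log₁₀(2.239) = 3.50 dB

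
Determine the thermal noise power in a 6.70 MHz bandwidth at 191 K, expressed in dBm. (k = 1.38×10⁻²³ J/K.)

P_n = kTB = 1.38×10⁻²³ × 191 × 6.70×10⁶ = 1.77×10⁻¹⁴ W
In dBm: 10 log₁₀(1.77×10⁻¹⁴ / 10⁻³) = −107.5 dBm

−107.5 dBm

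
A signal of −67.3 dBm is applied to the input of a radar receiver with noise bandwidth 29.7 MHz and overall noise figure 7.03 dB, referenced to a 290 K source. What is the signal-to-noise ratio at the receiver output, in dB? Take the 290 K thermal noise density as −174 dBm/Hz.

24.9 dB

Noise floor: N = −174 + 10 log₁₀(B) + NF
10 log₁₀(2.97×10⁷) = 74.73 dB
N = −174 + 74.73 + 7.03 = −92.24 dBm
SNR = P_sig − N = −67.3 − (−92.24) = 24.94 dB → 24.9 dB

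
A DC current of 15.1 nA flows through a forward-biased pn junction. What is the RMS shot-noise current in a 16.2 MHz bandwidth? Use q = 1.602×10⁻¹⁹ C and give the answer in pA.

I_n = √(2qI·B)
2qI·B = 2 × 1.602×10⁻¹⁹ × 1.51×10⁻⁸ × 1.62×10⁷ = 7.84×10⁻²⁰ A²
I_n = √(7.84×10⁻²⁰) = 2.80×10⁻¹⁰ A = 280 pA

280 pA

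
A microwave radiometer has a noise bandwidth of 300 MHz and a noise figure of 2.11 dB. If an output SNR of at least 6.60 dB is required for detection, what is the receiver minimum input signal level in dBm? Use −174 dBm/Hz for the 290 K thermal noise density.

−80.5 dBm

Sensitivity = −174 + 10 log₁₀(B) + NF + SNR_min
= −174 + 84.77 + 2.11 + 6.60
= −80.52 dBm → −80.5 dBm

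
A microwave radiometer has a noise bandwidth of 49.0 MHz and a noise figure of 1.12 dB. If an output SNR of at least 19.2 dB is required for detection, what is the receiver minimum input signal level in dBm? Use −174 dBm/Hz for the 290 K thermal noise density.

Sensitivity = −174 + 10 log₁₀(B) + NF + SNR_min
= −174 + 76.9 + 1.12 + 19.2
= −76.78 dBm → −76.8 dBm

−76.8 dBm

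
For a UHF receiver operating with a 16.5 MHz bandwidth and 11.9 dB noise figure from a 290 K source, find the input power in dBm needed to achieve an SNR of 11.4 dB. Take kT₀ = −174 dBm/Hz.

−78.5 dBm

Sensitivity = −174 + 10 log₁₀(B) + NF + SNR_min
= −174 + 72.17 + 11.9 + 11.4
= −78.53 dBm → −78.5 dBm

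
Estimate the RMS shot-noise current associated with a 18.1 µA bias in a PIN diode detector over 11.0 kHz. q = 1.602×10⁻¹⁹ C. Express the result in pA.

I_n = √(2qI·B)
2qI·B = 2 × 1.602×10⁻¹⁹ × 1.81×10⁻⁵ × 1.10×10⁴ = 6.38×10⁻²⁰ A²
I_n = √(6.38×10⁻²⁰) = 2.53×10⁻¹⁰ A = 253 pA

253 pA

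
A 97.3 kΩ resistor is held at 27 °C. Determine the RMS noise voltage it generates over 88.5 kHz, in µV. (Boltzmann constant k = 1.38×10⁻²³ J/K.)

11.9 µV

T = 27 °C + 273.15 = 300.15 K
V_n = √(4kTRB)
4kTRB = 4 × 1.38×10⁻²³ × 300.15 × 9.73×10⁴ × 8.85×10⁴ = 1.43×10⁻¹⁰ V²
V_n = √(1.43×10⁻¹⁰) = 1.19×10⁻⁵ V = 11.9 µV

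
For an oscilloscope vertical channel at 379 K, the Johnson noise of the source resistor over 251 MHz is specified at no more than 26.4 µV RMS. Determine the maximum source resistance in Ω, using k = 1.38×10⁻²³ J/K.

133 Ω

Johnson–Nyquist: V_n = √(4kTRB) ⇒ R = V_n² / (4kTB)
4kTB = 4 × 1.38×10⁻²³ × 379 × 2.51×10⁸ = 5.25×10⁻¹²
R = (2.64×10⁻⁵)² / 5.25×10⁻¹² = 1.33×10² Ω = 133 Ω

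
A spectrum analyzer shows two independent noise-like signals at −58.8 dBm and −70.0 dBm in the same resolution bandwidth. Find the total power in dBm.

−58.5 dBm

Convert to linear, add, convert back:
P₁ = 1.32×10⁻⁹ W, P₂ = 1.00×10⁻¹⁰ W
P_tot = 1.42×10⁻⁹ W → 10 log₁₀(P_tot / 10⁻³) = −58.5 dBm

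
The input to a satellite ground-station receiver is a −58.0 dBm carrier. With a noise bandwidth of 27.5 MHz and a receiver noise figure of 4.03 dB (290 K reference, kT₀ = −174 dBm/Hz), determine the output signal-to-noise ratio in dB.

Noise floor: N = −174 + 10 log₁₀(B) + NF
10 log₁₀(2.75×10⁷) = 74.39 dB
N = −174 + 74.39 + 4.03 = −95.58 dBm
SNR = P_sig − N = −58.0 − (−95.58) = 37.58 dB → 37.6 dB

37.6 dB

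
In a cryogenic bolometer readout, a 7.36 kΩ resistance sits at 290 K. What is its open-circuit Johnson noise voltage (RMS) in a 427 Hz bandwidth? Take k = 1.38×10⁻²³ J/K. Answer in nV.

224 nV

V_n = √(4kTRB)
4kTRB = 4 × 1.38×10⁻²³ × 290 × 7.36×10³ × 4.27×10² = 5.03×10⁻¹⁴ V²
V_n = √(5.03×10⁻¹⁴) = 2.24×10⁻⁷ V = 224 nV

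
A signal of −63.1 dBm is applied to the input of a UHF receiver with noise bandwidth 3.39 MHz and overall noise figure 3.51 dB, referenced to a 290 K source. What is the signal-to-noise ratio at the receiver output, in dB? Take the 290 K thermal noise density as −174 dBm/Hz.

42.1 dB

Noise floor: N = −174 + 10 log₁₀(B) + NF
10 log₁₀(3.39×10⁶) = 65.3 dB
N = −174 + 65.3 + 3.51 = −105.19 dBm
SNR = P_sig − N = −63.1 − (−105.19) = 42.09 dB → 42.1 dB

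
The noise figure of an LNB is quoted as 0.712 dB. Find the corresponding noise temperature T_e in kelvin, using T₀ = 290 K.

F = 10^(0.712/10) = 1.17815
T_e = (F − 1)·T₀ = (1.17815 − 1) × 290 = 51.7 K

51.7 K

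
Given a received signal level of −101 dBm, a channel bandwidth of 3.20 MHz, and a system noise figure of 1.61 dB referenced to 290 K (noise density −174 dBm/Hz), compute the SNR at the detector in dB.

6.3 dB

Noise floor: N = −174 + 10 log₁₀(B) + NF
10 log₁₀(3.20×10⁶) = 65.05 dB
N = −174 + 65.05 + 1.61 = −107.34 dBm
SNR = P_sig − N = −101 − (−107.34) = 6.34 dB → 6.3 dB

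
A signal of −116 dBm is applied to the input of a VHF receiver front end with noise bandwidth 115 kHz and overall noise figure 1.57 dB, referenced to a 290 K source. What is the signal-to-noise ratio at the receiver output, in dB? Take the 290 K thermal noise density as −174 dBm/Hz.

Noise floor: N = −174 + 10 log₁₀(B) + NF
10 log₁₀(1.15×10⁵) = 50.61 dB
N = −174 + 50.61 + 1.57 = −121.82 dBm
SNR = P_sig − N = −116 − (−121.82) = 5.82 dB → 5.8 dB

5.8 dB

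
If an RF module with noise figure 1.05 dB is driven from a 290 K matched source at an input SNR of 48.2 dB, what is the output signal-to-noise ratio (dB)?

By definition F = SNR_in/SNR_out, so in dB: SNR_out = SNR_in − NF
SNR_out = 48.2 − 1.05 = 47.15 dB

47.15 dB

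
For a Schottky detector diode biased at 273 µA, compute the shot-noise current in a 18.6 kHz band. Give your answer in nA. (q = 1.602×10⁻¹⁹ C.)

I_n = √(2qI·B)
2qI·B = 2 × 1.602×10⁻¹⁹ × 2.73×10⁻⁴ × 1.86×10⁴ = 1.63×10⁻¹⁸ A²
I_n = √(1.63×10⁻¹⁸) = 1.28×10⁻⁹ A = 1.28 nA

1.28 nA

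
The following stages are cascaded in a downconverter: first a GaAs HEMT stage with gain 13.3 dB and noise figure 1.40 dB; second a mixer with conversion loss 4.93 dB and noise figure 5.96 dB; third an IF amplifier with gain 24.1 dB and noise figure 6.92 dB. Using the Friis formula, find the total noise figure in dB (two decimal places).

Convert to linear (a loss of L dB is a gain of −L dB): F_i = 10^(NF_i/10), G_i = 10^(G_i,dB/10)
  Stage 1: F_1 = 10^(1.40/10) = 1.380, G_1 = 10^(13.3/10) = 21.38
  Stage 2: F_2 = 10^(5.96/10) = 3.945, G_2 = 10^(−4.93/10) = 0.3214
  Stage 3: F_3 = 10^(6.92/10) = 4.920, G_3 = 10^(24.1/10) = 257.0
Friis cascade:
  F = 1.380 + (3.945 − 1)/21.38 + (4.920 − 1)/6.871 = 2.089
NF = 10 log₁₀(2.089) = 3.20 dB

3.20 dB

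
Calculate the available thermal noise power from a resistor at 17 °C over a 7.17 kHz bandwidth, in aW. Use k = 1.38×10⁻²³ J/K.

T = 17 °C + 273.15 = 290.15 K
P_n = kTB = 1.38×10⁻²³ × 290.15 × 7.17×10³ = 2.87×10⁻¹⁷ W = 28.7 aW

28.7 aW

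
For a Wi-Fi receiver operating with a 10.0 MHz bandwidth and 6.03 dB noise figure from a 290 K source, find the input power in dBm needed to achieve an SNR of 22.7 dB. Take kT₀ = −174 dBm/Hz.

−75.3 dBm

Sensitivity = −174 + 10 log₁₀(B) + NF + SNR_min
= −174 + 70 + 6.03 + 22.7
= −75.27 dBm → −75.3 dBm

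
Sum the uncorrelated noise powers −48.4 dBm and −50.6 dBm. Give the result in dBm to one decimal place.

−46.4 dBm

Convert to linear, add, convert back:
P₁ = 1.45×10⁻⁸ W, P₂ = 8.71×10⁻⁹ W
P_tot = 2.32×10⁻⁸ W → 10 log₁₀(P_tot / 10⁻³) = −46.4 dBm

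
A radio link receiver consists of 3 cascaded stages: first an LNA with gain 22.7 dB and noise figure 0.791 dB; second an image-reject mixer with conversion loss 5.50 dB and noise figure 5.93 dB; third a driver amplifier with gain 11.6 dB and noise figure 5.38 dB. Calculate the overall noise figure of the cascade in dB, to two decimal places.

Convert to linear (a loss of L dB is a gain of −L dB): F_i = 10^(NF_i/10), G_i = 10^(G_i,dB/10)
  Stage 1: F_1 = 10^(0.791/10) = 1.200, G_1 = 10^(22.7/10) = 186.2
  Stage 2: F_2 = 10^(5.93/10) = 3.917, G_2 = 10^(−5.50/10) = 0.2818
  Stage 3: F_3 = 10^(5.38/10) = 3.451, G_3 = 10^(11.6/10) = 14.45
Friis cascade:
  F = 1.200 + (3.917 − 1)/186.2 + (3.451 − 1)/52.48 = 1.262
NF = 10 log₁₀(1.262) = 1.01 dB

1.01 dB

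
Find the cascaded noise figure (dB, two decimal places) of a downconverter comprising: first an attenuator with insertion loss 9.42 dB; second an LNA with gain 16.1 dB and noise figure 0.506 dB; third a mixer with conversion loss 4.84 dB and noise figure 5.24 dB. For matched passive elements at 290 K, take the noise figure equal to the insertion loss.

10.14 dB

Convert to linear (a loss of L dB is a gain of −L dB): F_i = 10^(NF_i/10), G_i = 10^(G_i,dB/10)
  Stage 1: F_1 = 10^(9.42/10) = 8.750, G_1 = 10^(−9.42/10) = 0.1143
  Stage 2: F_2 = 10^(0.506/10) = 1.124, G_2 = 10^(16.1/10) = 40.74
  Stage 3: F_3 = 10^(5.24/10) = 3.342, G_3 = 10^(−4.84/10) = 0.3281
Friis cascade:
  F = 8.750 + (1.124 − 1)/0.1143 + (3.342 − 1)/4.656 = 10.33
NF = 10 log₁₀(10.33) = 10.14 dB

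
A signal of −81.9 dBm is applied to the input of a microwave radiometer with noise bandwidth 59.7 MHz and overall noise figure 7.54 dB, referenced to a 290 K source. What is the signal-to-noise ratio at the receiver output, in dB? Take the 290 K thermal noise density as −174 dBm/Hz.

Noise floor: N = −174 + 10 log₁₀(B) + NF
10 log₁₀(5.97×10⁷) = 77.76 dB
N = −174 + 77.76 + 7.54 = −88.70 dBm
SNR = P_sig − N = −81.9 − (−88.70) = 6.80 dB → 6.8 dB

6.8 dB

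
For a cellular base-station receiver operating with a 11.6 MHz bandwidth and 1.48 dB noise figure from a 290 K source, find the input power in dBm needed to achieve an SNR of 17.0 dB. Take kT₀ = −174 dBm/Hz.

−84.9 dBm

Sensitivity = −174 + 10 log₁₀(B) + NF + SNR_min
= −174 + 70.64 + 1.48 + 17.0
= −84.88 dBm → −84.9 dBm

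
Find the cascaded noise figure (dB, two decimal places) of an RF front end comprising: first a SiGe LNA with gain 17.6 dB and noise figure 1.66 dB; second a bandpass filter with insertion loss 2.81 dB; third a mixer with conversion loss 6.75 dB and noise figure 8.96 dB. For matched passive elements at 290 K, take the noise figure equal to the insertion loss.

2.33 dB

Convert to linear (a loss of L dB is a gain of −L dB): F_i = 10^(NF_i/10), G_i = 10^(G_i,dB/10)
  Stage 1: F_1 = 10^(1.66/10) = 1.466, G_1 = 10^(17.6/10) = 57.54
  Stage 2: F_2 = 10^(2.81/10) = 1.910, G_2 = 10^(−2.81/10) = 0.5236
  Stage 3: F_3 = 10^(8.96/10) = 7.870, G_3 = 10^(−6.75/10) = 0.2113
Friis cascade:
  F = 1.466 + (1.910 − 1)/57.54 + (7.870 − 1)/30.13 = 1.709
NF = 10 log₁₀(1.709) = 2.33 dB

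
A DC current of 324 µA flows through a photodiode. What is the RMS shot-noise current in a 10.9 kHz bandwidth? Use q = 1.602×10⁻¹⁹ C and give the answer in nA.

1.06 nA

I_n = √(2qI·B)
2qI·B = 2 × 1.602×10⁻¹⁹ × 3.24×10⁻⁴ × 1.09×10⁴ = 1.13×10⁻¹⁸ A²
I_n = √(1.13×10⁻¹⁸) = 1.06×10⁻⁹ A = 1.06 nA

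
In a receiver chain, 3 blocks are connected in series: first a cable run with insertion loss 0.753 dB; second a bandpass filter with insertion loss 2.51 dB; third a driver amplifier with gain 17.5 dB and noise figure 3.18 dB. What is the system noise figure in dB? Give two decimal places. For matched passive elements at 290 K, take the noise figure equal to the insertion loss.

Convert to linear (a loss of L dB is a gain of −L dB): F_i = 10^(NF_i/10), G_i = 10^(G_i,dB/10)
  Stage 1: F_1 = 10^(0.753/10) = 1.189, G_1 = 10^(−0.753/10) = 0.8408
  Stage 2: F_2 = 10^(2.51/10) = 1.782, G_2 = 10^(−2.51/10) = 0.5610
  Stage 3: F_3 = 10^(3.18/10) = 2.080, G_3 = 10^(17.5/10) = 56.23
Friis cascade:
  F = 1.189 + (1.782 − 1)/0.8408 + (2.080 − 1)/0.4717 = 4.409
NF = 10 log₁₀(4.409) = 6.44 dB

6.44 dB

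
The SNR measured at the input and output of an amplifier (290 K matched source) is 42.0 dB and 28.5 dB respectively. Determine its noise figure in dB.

NF (dB) = SNR_in(dB) − SNR_out(dB) when the source is at T₀
NF = 42.0 − 28.5 = 13.5 dB

13.5 dB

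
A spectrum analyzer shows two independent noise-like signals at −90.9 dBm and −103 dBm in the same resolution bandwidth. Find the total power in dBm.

Convert to linear, add, convert back:
P₁ = 8.13×10⁻¹³ W, P₂ = 5.01×10⁻¹⁴ W
P_tot = 8.63×10⁻¹³ W → 10 log₁₀(P_tot / 10⁻³) = −90.6 dBm

−90.6 dBm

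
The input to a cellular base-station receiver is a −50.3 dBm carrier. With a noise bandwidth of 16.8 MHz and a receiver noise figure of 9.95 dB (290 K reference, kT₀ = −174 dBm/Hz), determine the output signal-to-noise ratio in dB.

Noise floor: N = −174 + 10 log₁₀(B) + NF
10 log₁₀(1.68×10⁷) = 72.25 dB
N = −174 + 72.25 + 9.95 = −91.80 dBm
SNR = P_sig − N = −50.3 − (−91.80) = 41.50 dB → 41.5 dB

41.5 dB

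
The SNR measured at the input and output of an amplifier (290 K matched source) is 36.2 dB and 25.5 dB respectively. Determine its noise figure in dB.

10.7 dB

NF (dB) = SNR_in(dB) − SNR_out(dB) when the source is at T₀
NF = 36.2 − 25.5 = 10.7 dB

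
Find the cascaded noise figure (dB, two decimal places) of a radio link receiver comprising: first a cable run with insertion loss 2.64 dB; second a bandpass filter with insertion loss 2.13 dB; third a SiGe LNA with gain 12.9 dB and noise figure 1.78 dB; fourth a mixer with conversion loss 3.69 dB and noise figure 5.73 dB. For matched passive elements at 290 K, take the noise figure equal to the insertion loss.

6.94 dB

Convert to linear (a loss of L dB is a gain of −L dB): F_i = 10^(NF_i/10), G_i = 10^(G_i,dB/10)
  Stage 1: F_1 = 10^(2.64/10) = 1.837, G_1 = 10^(−2.64/10) = 0.5445
  Stage 2: F_2 = 10^(2.13/10) = 1.633, G_2 = 10^(−2.13/10) = 0.6124
  Stage 3: F_3 = 10^(1.78/10) = 1.507, G_3 = 10^(12.9/10) = 19.50
  Stage 4: F_4 = 10^(5.73/10) = 3.741, G_4 = 10^(−3.69/10) = 0.4276
Friis cascade:
  F = 1.837 + (1.633 − 1)/0.5445 + (1.507 − 1)/0.3334 + (3.741 − 1)/6.501 = 4.940
NF = 10 log₁₀(4.940) = 6.94 dB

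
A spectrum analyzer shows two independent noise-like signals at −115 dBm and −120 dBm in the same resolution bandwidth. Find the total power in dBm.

−113.8 dBm

Convert to linear, add, convert back:
P₁ = 3.16×10⁻¹⁵ W, P₂ = 1.00×10⁻¹⁵ W
P_tot = 4.16×10⁻¹⁵ W → 10 log₁₀(P_tot / 10⁻³) = −113.8 dBm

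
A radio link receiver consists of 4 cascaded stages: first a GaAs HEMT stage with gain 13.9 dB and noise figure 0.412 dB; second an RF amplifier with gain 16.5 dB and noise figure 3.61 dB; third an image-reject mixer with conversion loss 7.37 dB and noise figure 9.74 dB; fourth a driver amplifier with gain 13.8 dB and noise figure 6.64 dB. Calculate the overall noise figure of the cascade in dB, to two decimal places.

Convert to linear (a loss of L dB is a gain of −L dB): F_i = 10^(NF_i/10), G_i = 10^(G_i,dB/10)
  Stage 1: F_1 = 10^(0.412/10) = 1.100, G_1 = 10^(13.9/10) = 24.55
  Stage 2: F_2 = 10^(3.61/10) = 2.296, G_2 = 10^(16.5/10) = 44.67
  Stage 3: F_3 = 10^(9.74/10) = 9.419, G_3 = 10^(−7.37/10) = 0.1832
  Stage 4: F_4 = 10^(6.64/10) = 4.613, G_4 = 10^(13.8/10) = 23.99
Friis cascade:
  F = 1.100 + (2.296 − 1)/24.55 + (9.419 − 1)/1096 + (4.613 − 1)/200.9 = 1.178
NF = 10 log₁₀(1.178) = 0.71 dB

0.71 dB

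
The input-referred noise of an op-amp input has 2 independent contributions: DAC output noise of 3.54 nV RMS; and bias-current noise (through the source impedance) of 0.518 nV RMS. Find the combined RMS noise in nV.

3.58 nV

Uncorrelated sources add in power (mean-square): V_tot = √(ΣV_i²)
V_tot = √[(3.54×10⁻⁹)² + (5.18×10⁻¹⁰)²] = 3.58×10⁻⁹ V = 3.58 nV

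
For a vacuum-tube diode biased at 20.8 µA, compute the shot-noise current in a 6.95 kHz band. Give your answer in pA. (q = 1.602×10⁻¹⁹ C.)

I_n = √(2qI·B)
2qI·B = 2 × 1.602×10⁻¹⁹ × 2.08×10⁻⁵ × 6.95×10³ = 4.63×10⁻²⁰ A²
I_n = √(4.63×10⁻²⁰) = 2.15×10⁻¹⁰ A = 215 pA

215 pA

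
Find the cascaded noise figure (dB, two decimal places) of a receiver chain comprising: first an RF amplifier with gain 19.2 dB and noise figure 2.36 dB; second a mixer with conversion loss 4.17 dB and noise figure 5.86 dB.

Convert to linear (a loss of L dB is a gain of −L dB): F_i = 10^(NF_i/10), G_i = 10^(G_i,dB/10)
  Stage 1: F_1 = 10^(2.36/10) = 1.722, G_1 = 10^(19.2/10) = 83.18
  Stage 2: F_2 = 10^(5.86/10) = 3.855, G_2 = 10^(−4.17/10) = 0.3828
Friis cascade:
  F = 1.722 + (3.855 − 1)/83.18 = 1.756
NF = 10 log₁₀(1.756) = 2.45 dB

2.45 dB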